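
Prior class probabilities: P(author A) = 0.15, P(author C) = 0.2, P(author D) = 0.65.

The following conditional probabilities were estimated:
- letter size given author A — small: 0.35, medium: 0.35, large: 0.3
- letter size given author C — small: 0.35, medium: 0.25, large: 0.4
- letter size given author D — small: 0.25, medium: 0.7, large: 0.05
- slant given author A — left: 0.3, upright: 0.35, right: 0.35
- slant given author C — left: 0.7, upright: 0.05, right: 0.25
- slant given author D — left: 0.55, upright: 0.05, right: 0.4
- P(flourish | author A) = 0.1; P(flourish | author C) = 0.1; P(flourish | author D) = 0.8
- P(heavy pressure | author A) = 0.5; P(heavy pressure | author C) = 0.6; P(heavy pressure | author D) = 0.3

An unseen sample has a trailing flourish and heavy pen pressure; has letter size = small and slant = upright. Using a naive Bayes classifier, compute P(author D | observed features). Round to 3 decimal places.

0.633

author A: 0.15 × 0.35 × 0.35 × 0.1 × 0.5 = 0.00091875
author C: 0.2 × 0.35 × 0.05 × 0.1 × 0.6 = 0.00021
author D: 0.65 × 0.25 × 0.05 × 0.8 × 0.3 = 0.00195
P(author D | x) = 0.00195 / 0.00307875 ≈ 0.633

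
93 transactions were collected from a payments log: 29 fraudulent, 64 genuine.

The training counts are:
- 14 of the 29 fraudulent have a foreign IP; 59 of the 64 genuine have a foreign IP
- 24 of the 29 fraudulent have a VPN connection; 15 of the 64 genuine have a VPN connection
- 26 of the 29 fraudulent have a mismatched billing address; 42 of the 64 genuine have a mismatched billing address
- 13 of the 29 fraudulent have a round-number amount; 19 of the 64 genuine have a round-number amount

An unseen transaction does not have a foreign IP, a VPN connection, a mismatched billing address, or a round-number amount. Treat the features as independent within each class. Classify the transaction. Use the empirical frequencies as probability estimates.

genuine

fraudulent: (29/93) × (15/29) × (5/29) × (3/29) × (16/29) ≈ 0.00158718
genuine: (64/93) × (5/64) × (49/64) × (22/64) × (45/64) ≈ 0.00994898
Highest score → genuine.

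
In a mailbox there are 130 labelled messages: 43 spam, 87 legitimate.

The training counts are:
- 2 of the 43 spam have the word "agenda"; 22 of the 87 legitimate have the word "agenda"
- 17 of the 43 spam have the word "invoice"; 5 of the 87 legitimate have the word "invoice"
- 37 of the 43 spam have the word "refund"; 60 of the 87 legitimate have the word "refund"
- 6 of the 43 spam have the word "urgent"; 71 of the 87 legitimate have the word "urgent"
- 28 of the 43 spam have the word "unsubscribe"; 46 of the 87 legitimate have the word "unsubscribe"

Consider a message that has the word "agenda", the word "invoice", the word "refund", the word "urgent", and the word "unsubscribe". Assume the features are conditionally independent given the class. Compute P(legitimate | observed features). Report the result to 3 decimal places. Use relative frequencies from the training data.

0.859

spam: (43/130) × (2/43) × (17/43) × (37/43) × (6/43) × (28/43) ≈ 0.000475524
legitimate: (87/130) × (22/87) × (5/87) × (60/87) × (71/87) × (46/87) ≈ 0.00289427
P(legitimate | x) = 0.00289427 / 0.003369794 ≈ 0.859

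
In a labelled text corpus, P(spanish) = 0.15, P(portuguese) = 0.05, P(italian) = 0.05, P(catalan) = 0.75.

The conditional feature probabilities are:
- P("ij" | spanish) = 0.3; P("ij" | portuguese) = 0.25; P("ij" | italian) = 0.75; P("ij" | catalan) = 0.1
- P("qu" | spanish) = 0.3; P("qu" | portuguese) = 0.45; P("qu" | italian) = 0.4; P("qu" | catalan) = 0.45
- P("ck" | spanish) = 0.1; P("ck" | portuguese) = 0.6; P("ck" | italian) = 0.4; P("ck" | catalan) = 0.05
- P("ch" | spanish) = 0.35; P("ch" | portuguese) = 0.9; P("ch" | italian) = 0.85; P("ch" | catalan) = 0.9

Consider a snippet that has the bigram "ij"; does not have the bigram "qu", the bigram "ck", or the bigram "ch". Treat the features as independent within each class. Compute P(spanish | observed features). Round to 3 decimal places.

spanish: 0.15 × 0.3 × (1−0.3) × (1−0.1) × (1−0.35) = 0.0184275
portuguese: 0.05 × 0.25 × (1−0.45) × (1−0.6) × (1−0.9) = 0.000275
italian: 0.05 × 0.75 × (1−0.4) × (1−0.4) × (1−0.85) = 0.002025
catalan: 0.75 × 0.1 × (1−0.45) × (1−0.05) × (1−0.9) = 0.00391875
P(spanish | x) = 0.0184275 / 0.02464625 ≈ 0.748

0.748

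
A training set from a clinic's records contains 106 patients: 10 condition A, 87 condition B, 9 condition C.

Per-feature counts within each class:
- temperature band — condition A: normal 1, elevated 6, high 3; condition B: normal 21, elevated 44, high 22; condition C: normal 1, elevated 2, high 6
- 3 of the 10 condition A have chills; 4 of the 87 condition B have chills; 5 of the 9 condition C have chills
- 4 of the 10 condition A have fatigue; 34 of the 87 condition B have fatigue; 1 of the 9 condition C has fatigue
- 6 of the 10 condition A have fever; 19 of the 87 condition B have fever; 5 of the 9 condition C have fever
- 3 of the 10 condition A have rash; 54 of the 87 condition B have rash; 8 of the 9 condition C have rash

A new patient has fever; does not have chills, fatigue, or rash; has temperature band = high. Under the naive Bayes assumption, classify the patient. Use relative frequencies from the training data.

condition A: (10/106) × (3/10) × (7/10) × (6/10) × (6/10) × (7/10) ≈ 0.00499245
condition B: (87/106) × (22/87) × (83/87) × (53/87) × (19/87) × (33/87) ≈ 0.0099922
condition C: (9/106) × (6/9) × (4/9) × (8/9) × (5/9) × (1/9) ≈ 0.00138037
Highest score → condition B.

condition B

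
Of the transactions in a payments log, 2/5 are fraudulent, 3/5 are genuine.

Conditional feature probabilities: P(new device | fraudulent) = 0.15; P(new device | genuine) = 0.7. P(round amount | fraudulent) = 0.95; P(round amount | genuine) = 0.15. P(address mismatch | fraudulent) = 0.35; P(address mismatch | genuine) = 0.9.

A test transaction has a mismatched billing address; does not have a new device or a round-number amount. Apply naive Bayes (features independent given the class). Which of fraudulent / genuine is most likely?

genuine

fraudulent: 0.4 × (1−0.15) × (1−0.95) × 0.35 = 0.00595
genuine: 0.6 × (1−0.7) × (1−0.15) × 0.9 = 0.1377
Highest score → genuine.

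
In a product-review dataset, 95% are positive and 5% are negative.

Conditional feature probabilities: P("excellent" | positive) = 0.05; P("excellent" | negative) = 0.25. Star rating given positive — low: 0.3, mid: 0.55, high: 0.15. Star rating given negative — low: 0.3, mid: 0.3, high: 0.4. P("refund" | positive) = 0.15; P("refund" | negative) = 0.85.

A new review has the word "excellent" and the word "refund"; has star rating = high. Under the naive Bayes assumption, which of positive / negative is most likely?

negative

positive: 0.95 × 0.05 × 0.15 × 0.15 = 0.00106875
negative: 0.05 × 0.25 × 0.4 × 0.85 = 0.00425
Highest score → negative.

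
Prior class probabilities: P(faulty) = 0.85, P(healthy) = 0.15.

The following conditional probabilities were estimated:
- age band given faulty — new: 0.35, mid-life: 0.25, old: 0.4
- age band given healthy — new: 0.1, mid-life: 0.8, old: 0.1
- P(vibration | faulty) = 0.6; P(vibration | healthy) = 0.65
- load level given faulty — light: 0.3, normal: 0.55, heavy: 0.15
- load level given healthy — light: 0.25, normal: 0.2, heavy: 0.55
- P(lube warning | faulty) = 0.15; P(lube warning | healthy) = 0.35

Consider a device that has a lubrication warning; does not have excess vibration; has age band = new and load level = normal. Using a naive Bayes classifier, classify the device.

faulty

faulty: 0.85 × 0.35 × (1−0.6) × 0.55 × 0.15 = 0.0098175
healthy: 0.15 × 0.1 × (1−0.65) × 0.2 × 0.35 = 0.0003675
Highest score → faulty.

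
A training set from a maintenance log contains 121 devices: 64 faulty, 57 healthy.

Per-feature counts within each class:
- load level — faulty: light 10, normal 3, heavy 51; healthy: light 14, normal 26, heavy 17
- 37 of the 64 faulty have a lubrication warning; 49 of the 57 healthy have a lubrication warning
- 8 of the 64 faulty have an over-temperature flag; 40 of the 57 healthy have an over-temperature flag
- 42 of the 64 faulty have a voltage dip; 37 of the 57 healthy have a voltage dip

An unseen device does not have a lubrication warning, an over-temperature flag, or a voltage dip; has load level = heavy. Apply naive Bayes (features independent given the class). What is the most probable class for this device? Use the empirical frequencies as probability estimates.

faulty: (64/121) × (51/64) × (27/64) × (56/64) × (22/64) ≈ 0.0534834
healthy: (57/121) × (17/57) × (8/57) × (17/57) × (20/57) ≈ 0.00206352
Highest score → faulty.

faulty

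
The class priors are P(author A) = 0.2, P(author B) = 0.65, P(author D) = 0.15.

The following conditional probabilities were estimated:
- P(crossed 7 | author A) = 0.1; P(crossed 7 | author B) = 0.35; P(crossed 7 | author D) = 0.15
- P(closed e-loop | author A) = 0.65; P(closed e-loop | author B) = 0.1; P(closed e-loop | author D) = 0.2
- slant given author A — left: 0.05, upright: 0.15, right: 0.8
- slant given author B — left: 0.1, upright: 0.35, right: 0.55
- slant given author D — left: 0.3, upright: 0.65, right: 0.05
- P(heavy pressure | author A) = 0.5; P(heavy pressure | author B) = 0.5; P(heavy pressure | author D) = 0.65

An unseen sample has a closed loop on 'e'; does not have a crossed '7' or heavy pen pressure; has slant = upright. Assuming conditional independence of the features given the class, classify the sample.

author A: 0.2 × (1−0.1) × 0.65 × 0.15 × (1−0.5) = 0.008775
author B: 0.65 × (1−0.35) × 0.1 × 0.35 × (1−0.5) = 0.00739375
author D: 0.15 × (1−0.15) × 0.2 × 0.65 × (1−0.65) = 0.00580125
Highest score → author A.

author A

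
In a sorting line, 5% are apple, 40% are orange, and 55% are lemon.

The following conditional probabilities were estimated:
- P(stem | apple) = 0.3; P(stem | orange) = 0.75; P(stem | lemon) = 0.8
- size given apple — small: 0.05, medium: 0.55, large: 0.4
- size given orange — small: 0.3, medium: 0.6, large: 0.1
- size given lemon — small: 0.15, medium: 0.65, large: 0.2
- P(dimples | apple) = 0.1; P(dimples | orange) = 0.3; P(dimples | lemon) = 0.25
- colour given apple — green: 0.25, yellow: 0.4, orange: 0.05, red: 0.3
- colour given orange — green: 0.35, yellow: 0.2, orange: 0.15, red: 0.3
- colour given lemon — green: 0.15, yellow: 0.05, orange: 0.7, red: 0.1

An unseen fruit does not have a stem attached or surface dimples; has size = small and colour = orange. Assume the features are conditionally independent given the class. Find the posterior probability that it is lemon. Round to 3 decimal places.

apple: 0.05 × (1−0.3) × 0.05 × (1−0.1) × 0.05 = 0.00007875
orange: 0.4 × (1−0.75) × 0.3 × (1−0.3) × 0.15 = 0.00315
lemon: 0.55 × (1−0.8) × 0.15 × (1−0.25) × 0.7 = 0.0086625
P(lemon | x) = 0.0086625 / 0.01189125 ≈ 0.728

0.728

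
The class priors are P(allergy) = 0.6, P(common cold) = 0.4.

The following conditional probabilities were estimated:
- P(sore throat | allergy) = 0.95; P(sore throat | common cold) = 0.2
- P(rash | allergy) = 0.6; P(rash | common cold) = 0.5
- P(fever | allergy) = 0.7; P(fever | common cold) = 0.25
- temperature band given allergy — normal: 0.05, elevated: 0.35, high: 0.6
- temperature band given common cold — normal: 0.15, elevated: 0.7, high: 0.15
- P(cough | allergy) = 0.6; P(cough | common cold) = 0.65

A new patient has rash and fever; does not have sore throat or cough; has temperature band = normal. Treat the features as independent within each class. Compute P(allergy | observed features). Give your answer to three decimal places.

allergy: 0.6 × (1−0.95) × 0.6 × 0.7 × 0.05 × (1−0.6) = 0.000252
common cold: 0.4 × (1−0.2) × 0.5 × 0.25 × 0.15 × (1−0.65) = 0.0021
P(allergy | x) = 0.000252 / 0.002352 ≈ 0.107

0.107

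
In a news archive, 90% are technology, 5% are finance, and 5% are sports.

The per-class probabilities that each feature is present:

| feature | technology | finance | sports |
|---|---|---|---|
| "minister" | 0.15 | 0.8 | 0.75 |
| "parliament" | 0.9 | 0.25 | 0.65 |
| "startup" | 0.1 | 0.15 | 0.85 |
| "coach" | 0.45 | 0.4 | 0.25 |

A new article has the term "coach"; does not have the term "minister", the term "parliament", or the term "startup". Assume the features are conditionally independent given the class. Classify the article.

technology

technology: 0.9 × (1−0.15) × (1−0.9) × (1−0.1) × 0.45 = 0.0309825
finance: 0.05 × (1−0.8) × (1−0.25) × (1−0.15) × 0.4 = 0.00255
sports: 0.05 × (1−0.75) × (1−0.65) × (1−0.85) × 0.25 = 0.0001640625
Highest score → technology.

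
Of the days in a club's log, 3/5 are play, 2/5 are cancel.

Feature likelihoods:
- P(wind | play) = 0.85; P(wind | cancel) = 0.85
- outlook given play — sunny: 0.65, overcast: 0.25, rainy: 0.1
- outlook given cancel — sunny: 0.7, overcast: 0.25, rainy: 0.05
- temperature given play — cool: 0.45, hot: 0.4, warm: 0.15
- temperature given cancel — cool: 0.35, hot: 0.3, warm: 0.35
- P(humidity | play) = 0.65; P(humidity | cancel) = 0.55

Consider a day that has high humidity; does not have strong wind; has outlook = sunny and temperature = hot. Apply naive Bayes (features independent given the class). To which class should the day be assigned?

play

play: 0.6 × (1−0.85) × 0.65 × 0.4 × 0.65 = 0.01521
cancel: 0.4 × (1−0.85) × 0.7 × 0.3 × 0.55 = 0.00693
Highest score → play.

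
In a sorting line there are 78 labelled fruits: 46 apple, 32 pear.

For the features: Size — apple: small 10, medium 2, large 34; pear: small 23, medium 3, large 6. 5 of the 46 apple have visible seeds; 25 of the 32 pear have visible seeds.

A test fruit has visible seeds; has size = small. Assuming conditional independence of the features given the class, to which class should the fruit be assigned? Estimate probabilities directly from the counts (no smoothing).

apple: (46/78) × (10/46) × (5/46) ≈ 0.0139353
pear: (32/78) × (23/32) × (25/32) ≈ 0.230369
Highest score → pear.

pear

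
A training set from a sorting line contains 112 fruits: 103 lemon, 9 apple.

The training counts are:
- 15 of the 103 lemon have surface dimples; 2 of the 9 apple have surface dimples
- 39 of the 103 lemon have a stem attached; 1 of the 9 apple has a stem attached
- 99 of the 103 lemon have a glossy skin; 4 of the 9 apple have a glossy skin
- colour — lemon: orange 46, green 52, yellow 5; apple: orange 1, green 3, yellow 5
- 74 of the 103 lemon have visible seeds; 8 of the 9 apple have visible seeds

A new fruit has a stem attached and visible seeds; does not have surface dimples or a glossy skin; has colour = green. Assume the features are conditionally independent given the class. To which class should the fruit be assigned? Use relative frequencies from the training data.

lemon

lemon: (103/112) × (88/103) × (39/103) × (4/103) × (52/103) × (74/103) ≈ 0.00419059
apple: (9/112) × (7/9) × (1/9) × (5/9) × (3/9) × (8/9) ≈ 0.00114312
Highest score → lemon.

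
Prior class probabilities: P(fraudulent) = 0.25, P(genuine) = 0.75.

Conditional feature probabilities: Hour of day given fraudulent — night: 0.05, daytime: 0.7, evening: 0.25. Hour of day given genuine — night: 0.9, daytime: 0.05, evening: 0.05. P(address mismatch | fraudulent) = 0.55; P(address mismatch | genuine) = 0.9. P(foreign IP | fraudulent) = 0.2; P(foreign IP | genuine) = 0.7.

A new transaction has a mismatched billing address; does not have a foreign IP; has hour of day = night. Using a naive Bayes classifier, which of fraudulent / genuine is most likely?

fraudulent: 0.25 × 0.05 × 0.55 × (1−0.2) = 0.0055
genuine: 0.75 × 0.9 × 0.9 × (1−0.7) = 0.18225
Highest score → genuine.

genuine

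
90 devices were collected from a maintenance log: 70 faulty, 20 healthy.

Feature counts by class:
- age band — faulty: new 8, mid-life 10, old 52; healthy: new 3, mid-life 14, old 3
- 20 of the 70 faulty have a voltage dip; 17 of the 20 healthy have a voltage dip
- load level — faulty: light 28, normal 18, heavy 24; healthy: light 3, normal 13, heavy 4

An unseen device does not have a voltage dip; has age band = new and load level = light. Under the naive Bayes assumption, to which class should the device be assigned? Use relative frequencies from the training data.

faulty

faulty: (70/90) × (8/70) × (50/70) × (28/70) ≈ 0.0253968
healthy: (20/90) × (3/20) × (3/20) × (3/20) = 0.00075
Highest score → faulty.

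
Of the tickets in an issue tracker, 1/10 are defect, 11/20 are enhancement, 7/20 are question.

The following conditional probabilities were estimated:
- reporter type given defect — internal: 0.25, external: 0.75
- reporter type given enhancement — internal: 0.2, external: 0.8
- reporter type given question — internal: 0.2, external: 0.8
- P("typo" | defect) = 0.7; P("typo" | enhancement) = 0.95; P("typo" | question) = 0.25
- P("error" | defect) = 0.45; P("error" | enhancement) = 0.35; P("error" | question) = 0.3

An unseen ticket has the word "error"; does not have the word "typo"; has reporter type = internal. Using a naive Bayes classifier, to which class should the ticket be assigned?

defect: 0.1 × 0.25 × (1−0.7) × 0.45 = 0.003375
enhancement: 0.55 × 0.2 × (1−0.95) × 0.35 = 0.001925
question: 0.35 × 0.2 × (1−0.25) × 0.3 = 0.01575
Highest score → question.

question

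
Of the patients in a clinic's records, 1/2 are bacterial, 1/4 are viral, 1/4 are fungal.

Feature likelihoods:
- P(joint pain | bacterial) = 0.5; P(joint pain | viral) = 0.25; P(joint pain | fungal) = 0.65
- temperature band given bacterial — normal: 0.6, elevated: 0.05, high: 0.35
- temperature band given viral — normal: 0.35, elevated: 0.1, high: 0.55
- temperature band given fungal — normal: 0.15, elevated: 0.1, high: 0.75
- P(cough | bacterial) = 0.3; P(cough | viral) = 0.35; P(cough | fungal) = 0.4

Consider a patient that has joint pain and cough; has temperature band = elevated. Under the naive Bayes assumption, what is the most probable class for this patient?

fungal

bacterial: 0.5 × 0.5 × 0.05 × 0.3 = 0.00375
viral: 0.25 × 0.25 × 0.1 × 0.35 = 0.0021875
fungal: 0.25 × 0.65 × 0.1 × 0.4 = 0.0065
Highest score → fungal.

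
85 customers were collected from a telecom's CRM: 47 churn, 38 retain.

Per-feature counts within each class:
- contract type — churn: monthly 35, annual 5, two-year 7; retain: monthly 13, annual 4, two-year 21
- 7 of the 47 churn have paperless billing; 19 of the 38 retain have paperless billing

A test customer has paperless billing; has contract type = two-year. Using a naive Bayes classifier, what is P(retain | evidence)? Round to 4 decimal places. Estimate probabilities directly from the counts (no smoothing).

0.9097

churn: (47/85) × (7/47) × (7/47) ≈ 0.0122653
retain: (38/85) × (21/38) × (19/38) ≈ 0.123529
P(retain | x) = 0.123529 / 0.1357943 ≈ 0.9097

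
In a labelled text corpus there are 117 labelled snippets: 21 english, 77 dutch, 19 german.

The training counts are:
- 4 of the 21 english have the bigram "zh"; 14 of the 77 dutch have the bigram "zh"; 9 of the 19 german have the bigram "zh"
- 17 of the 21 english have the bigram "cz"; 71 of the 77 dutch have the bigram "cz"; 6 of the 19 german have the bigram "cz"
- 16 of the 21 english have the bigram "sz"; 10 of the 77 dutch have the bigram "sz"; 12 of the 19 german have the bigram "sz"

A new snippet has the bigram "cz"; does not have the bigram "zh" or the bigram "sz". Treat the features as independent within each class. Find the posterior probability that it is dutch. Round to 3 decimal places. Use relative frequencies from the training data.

0.919

english: (21/117) × (17/21) × (17/21) × (5/21) ≈ 0.0280055
dutch: (77/117) × (63/77) × (71/77) × (67/77) ≈ 0.432023
german: (19/117) × (10/19) × (6/19) × (7/19) ≈ 0.00994389
P(dutch | x) = 0.432023 / 0.46997239 ≈ 0.919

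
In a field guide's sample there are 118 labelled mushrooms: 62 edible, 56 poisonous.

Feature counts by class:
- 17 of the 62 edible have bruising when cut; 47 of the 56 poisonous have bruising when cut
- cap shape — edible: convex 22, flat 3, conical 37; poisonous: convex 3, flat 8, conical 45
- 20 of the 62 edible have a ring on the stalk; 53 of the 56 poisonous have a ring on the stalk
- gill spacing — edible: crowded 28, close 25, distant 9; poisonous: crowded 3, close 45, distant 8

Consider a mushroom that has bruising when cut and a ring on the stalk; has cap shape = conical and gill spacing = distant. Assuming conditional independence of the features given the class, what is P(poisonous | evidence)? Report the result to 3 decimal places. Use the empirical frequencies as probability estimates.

edible: (62/118) × (17/62) × (37/62) × (20/62) × (9/62) ≈ 0.00402593
poisonous: (56/118) × (47/56) × (45/56) × (53/56) × (8/56) ≈ 0.0432743
P(poisonous | x) = 0.0432743 / 0.04730023 ≈ 0.915

0.915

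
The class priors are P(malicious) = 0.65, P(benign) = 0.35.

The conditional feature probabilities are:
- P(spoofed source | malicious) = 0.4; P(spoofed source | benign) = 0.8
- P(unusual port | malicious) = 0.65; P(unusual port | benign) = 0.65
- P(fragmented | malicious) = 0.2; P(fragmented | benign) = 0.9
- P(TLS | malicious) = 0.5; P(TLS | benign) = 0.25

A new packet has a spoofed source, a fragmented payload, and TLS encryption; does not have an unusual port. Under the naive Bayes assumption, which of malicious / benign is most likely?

malicious: 0.65 × 0.4 × (1−0.65) × 0.2 × 0.5 = 0.0091
benign: 0.35 × 0.8 × (1−0.65) × 0.9 × 0.25 = 0.02205
Highest score → benign.

benign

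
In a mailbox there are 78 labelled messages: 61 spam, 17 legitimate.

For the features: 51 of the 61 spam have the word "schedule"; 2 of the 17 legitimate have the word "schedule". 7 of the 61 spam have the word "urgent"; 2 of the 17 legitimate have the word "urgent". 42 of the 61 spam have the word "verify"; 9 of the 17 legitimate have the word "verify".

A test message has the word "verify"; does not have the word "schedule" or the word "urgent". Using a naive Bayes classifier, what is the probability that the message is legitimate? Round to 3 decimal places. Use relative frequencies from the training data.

spam: (61/78) × (10/61) × (54/61) × (42/61) ≈ 0.0781428
legitimate: (17/78) × (15/17) × (15/17) × (9/17) ≈ 0.0898323
P(legitimate | x) = 0.0898323 / 0.1679751 ≈ 0.535

0.535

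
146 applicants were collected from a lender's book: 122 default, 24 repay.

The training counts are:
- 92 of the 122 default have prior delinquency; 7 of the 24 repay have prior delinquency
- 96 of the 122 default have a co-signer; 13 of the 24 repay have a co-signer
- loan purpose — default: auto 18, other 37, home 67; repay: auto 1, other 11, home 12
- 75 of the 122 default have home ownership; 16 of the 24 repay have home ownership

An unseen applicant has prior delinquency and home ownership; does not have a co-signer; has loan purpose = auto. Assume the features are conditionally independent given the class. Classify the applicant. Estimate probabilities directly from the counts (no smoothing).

default

default: (122/146) × (92/122) × (26/122) × (18/122) × (75/122) ≈ 0.0121804
repay: (24/146) × (7/24) × (11/24) × (1/24) × (16/24) ≈ 0.000610413
Highest score → default.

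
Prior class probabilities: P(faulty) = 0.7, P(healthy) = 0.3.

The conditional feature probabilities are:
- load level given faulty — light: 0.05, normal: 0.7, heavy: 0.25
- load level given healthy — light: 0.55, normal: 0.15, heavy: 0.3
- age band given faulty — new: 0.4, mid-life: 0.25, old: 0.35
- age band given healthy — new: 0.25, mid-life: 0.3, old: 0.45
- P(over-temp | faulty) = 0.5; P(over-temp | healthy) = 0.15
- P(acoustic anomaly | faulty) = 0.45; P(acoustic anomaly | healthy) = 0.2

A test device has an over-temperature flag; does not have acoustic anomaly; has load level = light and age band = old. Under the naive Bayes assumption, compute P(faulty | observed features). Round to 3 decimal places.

faulty: 0.7 × 0.05 × 0.35 × 0.5 × (1−0.45) = 0.00336875
healthy: 0.3 × 0.55 × 0.45 × 0.15 × (1−0.2) = 0.00891
P(faulty | x) = 0.00336875 / 0.01227875 ≈ 0.274

0.274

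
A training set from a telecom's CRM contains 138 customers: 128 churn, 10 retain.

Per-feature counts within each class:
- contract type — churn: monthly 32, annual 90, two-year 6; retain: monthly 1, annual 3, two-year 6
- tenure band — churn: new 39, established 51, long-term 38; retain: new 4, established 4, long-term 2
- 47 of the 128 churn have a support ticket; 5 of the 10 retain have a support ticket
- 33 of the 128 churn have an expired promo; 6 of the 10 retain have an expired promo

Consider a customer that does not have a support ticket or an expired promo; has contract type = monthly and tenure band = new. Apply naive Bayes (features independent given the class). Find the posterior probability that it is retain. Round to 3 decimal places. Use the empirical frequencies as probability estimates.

churn: (128/138) × (32/128) × (39/128) × (81/128) × (95/128) ≈ 0.0331829
retain: (10/138) × (1/10) × (4/10) × (5/10) × (4/10) ≈ 0.00057971
P(retain | x) = 0.00057971 / 0.03376261 ≈ 0.017

0.017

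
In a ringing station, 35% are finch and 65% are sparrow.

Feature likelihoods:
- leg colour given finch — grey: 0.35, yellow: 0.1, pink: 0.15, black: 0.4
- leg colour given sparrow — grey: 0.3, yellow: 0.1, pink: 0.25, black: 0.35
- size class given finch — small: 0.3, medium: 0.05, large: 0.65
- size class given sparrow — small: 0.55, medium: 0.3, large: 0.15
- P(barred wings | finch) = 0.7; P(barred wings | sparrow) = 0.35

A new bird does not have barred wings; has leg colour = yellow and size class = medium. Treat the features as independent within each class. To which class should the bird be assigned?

finch: 0.35 × 0.1 × 0.05 × (1−0.7) = 0.000525
sparrow: 0.65 × 0.1 × 0.3 × (1−0.35) = 0.012675
Highest score → sparrow.

sparrow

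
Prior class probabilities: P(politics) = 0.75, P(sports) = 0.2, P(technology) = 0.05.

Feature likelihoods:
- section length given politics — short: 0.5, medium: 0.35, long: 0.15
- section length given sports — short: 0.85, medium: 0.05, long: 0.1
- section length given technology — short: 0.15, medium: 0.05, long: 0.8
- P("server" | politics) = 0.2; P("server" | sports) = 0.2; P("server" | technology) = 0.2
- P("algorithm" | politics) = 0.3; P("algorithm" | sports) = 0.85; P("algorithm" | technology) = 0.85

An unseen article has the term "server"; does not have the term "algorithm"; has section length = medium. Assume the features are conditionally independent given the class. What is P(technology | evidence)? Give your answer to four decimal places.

politics: 0.75 × 0.35 × 0.2 × (1−0.3) = 0.03675
sports: 0.2 × 0.05 × 0.2 × (1−0.85) = 0.0003
technology: 0.05 × 0.05 × 0.2 × (1−0.85) = 0.000075
P(technology | x) = 0.000075 / 0.037125 ≈ 0.0020

0.0020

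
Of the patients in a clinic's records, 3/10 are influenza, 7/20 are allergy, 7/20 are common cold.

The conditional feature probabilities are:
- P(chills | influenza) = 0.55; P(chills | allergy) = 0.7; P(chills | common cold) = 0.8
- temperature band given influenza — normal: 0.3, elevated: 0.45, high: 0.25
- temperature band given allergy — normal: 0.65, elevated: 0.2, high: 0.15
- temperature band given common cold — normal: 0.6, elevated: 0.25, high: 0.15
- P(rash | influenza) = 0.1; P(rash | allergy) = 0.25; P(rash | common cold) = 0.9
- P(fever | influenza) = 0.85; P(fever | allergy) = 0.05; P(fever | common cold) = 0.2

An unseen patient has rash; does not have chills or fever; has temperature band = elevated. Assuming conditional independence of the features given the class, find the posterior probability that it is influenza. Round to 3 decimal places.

0.049

influenza: 0.3 × (1−0.55) × 0.45 × 0.1 × (1−0.85) = 0.00091125
allergy: 0.35 × (1−0.7) × 0.2 × 0.25 × (1−0.05) = 0.0049875
common cold: 0.35 × (1−0.8) × 0.25 × 0.9 × (1−0.2) = 0.0126
P(influenza | x) = 0.00091125 / 0.01849875 ≈ 0.049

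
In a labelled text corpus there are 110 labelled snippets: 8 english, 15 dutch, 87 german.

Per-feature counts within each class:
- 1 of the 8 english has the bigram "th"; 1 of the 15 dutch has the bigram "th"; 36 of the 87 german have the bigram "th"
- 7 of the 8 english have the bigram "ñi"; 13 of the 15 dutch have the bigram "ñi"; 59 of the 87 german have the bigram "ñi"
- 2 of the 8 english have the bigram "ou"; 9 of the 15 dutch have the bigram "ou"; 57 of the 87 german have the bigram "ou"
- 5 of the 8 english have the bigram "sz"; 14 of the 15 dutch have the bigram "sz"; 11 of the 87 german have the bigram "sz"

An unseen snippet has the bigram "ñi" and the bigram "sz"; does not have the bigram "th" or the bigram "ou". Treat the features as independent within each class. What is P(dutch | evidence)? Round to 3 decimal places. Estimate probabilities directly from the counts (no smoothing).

english: (8/110) × (7/8) × (7/8) × (6/8) × (5/8) ≈ 0.0261009
dutch: (15/110) × (14/15) × (13/15) × (6/15) × (14/15) ≈ 0.0411798
german: (87/110) × (51/87) × (59/87) × (30/87) × (11/87) ≈ 0.0137084
P(dutch | x) = 0.0411798 / 0.0809891 ≈ 0.508

0.508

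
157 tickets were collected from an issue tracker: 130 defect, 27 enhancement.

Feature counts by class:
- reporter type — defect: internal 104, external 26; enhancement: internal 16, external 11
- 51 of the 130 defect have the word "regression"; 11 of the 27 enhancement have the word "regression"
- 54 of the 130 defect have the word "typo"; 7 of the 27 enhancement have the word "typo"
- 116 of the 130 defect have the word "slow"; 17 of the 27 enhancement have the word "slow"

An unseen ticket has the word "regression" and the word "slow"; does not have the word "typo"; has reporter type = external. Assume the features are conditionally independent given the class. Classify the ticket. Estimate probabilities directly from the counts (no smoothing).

defect: (130/157) × (26/130) × (51/130) × (76/130) × (116/130) ≈ 0.0338911
enhancement: (27/157) × (11/27) × (11/27) × (20/27) × (17/27) ≈ 0.0133129
Highest score → defect.

defect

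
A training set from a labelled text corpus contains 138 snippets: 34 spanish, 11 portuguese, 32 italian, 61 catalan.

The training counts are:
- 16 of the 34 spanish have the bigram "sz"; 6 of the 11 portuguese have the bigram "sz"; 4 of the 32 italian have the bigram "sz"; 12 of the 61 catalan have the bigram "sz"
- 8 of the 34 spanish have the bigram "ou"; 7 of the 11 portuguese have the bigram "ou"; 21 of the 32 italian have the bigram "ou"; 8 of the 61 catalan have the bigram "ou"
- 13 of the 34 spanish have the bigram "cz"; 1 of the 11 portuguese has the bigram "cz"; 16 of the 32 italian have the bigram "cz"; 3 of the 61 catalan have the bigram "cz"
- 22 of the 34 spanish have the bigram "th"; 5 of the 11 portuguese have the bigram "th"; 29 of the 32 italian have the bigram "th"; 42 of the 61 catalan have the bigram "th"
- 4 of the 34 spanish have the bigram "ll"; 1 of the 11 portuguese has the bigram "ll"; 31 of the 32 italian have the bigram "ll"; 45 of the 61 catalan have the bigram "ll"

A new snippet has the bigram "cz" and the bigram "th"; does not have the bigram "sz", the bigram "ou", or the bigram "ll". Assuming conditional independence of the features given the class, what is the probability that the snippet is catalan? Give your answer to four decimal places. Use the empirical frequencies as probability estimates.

spanish: (34/138) × (18/34) × (26/34) × (13/34) × (22/34) × (30/34) ≈ 0.021774
portuguese: (11/138) × (5/11) × (4/11) × (1/11) × (5/11) × (10/11) ≈ 0.000494937
italian: (32/138) × (28/32) × (11/32) × (16/32) × (29/32) × (1/32) ≈ 0.00098762
catalan: (61/138) × (49/61) × (53/61) × (3/61) × (42/61) × (16/61) ≈ 0.00274009
P(catalan | x) = 0.00274009 / 0.025996647 ≈ 0.1054

0.1054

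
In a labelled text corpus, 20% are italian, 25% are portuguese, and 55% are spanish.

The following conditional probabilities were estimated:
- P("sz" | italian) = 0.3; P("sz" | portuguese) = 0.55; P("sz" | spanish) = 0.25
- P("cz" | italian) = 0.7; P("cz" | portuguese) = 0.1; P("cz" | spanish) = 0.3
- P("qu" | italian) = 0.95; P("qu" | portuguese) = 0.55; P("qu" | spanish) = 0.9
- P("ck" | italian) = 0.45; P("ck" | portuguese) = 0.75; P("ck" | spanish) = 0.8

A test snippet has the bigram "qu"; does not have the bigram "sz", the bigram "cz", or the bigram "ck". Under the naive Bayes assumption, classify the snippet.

spanish

italian: 0.2 × (1−0.3) × (1−0.7) × 0.95 × (1−0.45) = 0.021945
portuguese: 0.25 × (1−0.55) × (1−0.1) × 0.55 × (1−0.75) = 0.013921875
spanish: 0.55 × (1−0.25) × (1−0.3) × 0.9 × (1−0.8) = 0.051975
Highest score → spanish.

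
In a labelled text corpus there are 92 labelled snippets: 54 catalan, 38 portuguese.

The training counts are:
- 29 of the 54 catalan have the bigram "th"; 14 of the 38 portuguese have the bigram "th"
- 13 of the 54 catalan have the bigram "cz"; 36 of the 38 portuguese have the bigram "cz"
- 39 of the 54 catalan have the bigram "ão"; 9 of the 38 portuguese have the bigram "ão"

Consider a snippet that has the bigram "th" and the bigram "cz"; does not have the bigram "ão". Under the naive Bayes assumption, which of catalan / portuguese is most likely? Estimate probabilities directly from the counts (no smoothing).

portuguese

catalan: (54/92) × (29/54) × (13/54) × (15/54) ≈ 0.0210794
portuguese: (38/92) × (14/38) × (36/38) × (29/38) ≈ 0.11002
Highest score → portuguese.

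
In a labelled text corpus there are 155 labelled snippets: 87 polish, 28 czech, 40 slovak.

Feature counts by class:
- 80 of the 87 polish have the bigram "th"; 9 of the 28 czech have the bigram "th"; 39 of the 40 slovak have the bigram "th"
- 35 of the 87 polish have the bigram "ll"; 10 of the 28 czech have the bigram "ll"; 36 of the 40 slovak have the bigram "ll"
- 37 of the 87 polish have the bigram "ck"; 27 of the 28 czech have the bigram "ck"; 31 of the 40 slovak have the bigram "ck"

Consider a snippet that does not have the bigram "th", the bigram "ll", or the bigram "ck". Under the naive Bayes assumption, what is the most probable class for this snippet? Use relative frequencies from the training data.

polish

polish: (87/155) × (7/87) × (52/87) × (50/87) ≈ 0.0155132
czech: (28/155) × (19/28) × (18/28) × (1/28) ≈ 0.00281435
slovak: (40/155) × (1/40) × (4/40) × (9/40) ≈ 0.000145161
Highest score → polish.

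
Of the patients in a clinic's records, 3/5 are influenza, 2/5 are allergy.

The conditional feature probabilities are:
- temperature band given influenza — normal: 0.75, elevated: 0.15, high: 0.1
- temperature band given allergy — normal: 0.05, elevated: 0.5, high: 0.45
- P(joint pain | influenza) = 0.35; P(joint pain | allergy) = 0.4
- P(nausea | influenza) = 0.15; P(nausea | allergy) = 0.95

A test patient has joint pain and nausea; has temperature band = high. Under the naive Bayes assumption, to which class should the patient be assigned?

allergy

influenza: 0.6 × 0.1 × 0.35 × 0.15 = 0.00315
allergy: 0.4 × 0.45 × 0.4 × 0.95 = 0.0684
Highest score → allergy.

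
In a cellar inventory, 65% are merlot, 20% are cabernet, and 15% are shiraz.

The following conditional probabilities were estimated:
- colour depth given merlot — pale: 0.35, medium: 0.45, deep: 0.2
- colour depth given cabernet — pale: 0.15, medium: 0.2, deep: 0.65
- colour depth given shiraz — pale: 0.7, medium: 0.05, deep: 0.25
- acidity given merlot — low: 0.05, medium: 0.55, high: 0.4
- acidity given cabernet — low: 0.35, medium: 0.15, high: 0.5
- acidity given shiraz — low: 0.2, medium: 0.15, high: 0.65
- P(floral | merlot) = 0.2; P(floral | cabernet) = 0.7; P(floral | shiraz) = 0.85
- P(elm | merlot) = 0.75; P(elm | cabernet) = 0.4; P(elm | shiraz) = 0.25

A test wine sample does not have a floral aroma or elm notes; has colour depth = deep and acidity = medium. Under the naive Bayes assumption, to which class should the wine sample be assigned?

merlot

merlot: 0.65 × 0.2 × 0.55 × (1−0.2) × (1−0.75) = 0.0143
cabernet: 0.2 × 0.65 × 0.15 × (1−0.7) × (1−0.4) = 0.00351
shiraz: 0.15 × 0.25 × 0.15 × (1−0.85) × (1−0.25) = 0.0006328125
Highest score → merlot.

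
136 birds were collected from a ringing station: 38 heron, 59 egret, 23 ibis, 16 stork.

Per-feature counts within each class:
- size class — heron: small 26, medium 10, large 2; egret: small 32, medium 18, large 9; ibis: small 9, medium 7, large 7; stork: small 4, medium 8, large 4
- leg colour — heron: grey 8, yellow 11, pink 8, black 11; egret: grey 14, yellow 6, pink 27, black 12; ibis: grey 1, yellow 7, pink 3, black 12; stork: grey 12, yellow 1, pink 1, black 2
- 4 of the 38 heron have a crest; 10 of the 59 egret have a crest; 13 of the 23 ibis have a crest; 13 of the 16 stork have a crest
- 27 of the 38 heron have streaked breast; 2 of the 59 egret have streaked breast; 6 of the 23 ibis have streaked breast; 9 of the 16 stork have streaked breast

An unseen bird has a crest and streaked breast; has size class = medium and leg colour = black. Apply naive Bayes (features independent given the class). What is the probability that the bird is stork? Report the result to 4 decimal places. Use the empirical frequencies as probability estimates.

heron: (38/136) × (10/38) × (11/38) × (4/38) × (27/38) ≈ 0.00159194
egret: (59/136) × (18/59) × (12/59) × (10/59) × (2/59) ≈ 0.000154664
ibis: (23/136) × (7/23) × (12/23) × (13/23) × (6/23) ≈ 0.0039596
stork: (16/136) × (8/16) × (2/16) × (13/16) × (9/16) ≈ 0.00336052
P(stork | x) = 0.00336052 / 0.009066724 ≈ 0.3706

0.3706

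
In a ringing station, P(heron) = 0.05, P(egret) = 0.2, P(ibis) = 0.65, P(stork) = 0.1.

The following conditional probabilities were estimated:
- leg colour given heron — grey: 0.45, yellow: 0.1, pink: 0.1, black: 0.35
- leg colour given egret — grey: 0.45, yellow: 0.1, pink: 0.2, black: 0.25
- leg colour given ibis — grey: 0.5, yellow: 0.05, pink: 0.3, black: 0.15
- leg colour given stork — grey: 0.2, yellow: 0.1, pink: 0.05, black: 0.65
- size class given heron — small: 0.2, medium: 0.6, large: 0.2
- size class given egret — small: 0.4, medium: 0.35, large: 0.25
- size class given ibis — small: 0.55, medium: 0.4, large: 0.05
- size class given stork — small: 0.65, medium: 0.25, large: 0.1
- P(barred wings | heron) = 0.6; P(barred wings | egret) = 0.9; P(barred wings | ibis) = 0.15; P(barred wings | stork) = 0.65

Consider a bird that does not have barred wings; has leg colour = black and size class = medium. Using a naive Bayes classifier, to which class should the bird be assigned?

heron: 0.05 × 0.35 × 0.6 × (1−0.6) = 0.0042
egret: 0.2 × 0.25 × 0.35 × (1−0.9) = 0.00175
ibis: 0.65 × 0.15 × 0.4 × (1−0.15) = 0.03315
stork: 0.1 × 0.65 × 0.25 × (1−0.65) = 0.0056875
Highest score → ibis.

ibis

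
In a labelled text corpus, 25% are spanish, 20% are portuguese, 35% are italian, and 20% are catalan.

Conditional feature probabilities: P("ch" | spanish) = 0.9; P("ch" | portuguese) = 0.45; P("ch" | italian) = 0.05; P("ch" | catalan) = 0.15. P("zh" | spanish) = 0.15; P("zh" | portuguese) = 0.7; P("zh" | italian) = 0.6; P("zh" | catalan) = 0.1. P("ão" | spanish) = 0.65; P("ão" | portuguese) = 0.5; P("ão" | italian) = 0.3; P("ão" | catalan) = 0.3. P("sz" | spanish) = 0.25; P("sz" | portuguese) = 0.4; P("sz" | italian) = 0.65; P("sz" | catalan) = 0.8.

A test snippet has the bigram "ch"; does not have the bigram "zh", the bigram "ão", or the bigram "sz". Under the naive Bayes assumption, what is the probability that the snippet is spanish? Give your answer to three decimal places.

0.787

spanish: 0.25 × 0.9 × (1−0.15) × (1−0.65) × (1−0.25) = 0.050203125
portuguese: 0.2 × 0.45 × (1−0.7) × (1−0.5) × (1−0.4) = 0.0081
italian: 0.35 × 0.05 × (1−0.6) × (1−0.3) × (1−0.65) = 0.001715
catalan: 0.2 × 0.15 × (1−0.1) × (1−0.3) × (1−0.8) = 0.00378
P(spanish | x) = 0.050203125 / 0.063798125 ≈ 0.787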